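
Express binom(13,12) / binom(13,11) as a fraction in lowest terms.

1/6

C(n,k+1)/C(n,k) = (n−k)/(k+1) = (13−11)/(11+1) = 2/12 = 1/6.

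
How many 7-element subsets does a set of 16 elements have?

C(16,7) = (16·15·14·13·12·11·10) / 7! = 57657600 / 5040 = 11440.

11440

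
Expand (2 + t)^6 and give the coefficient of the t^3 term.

The general term is C(6,j)·(2)^j·(t)^(6-j); the t^3 term has j = 3.
C(6,3) = 20.
Coefficient = C(6,3) · 2^3 = 20 · 8 = 160.

160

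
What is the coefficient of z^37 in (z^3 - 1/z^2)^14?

-14

General term: C(14,j)·(z^3)^j·(-1/z^2)^(14-j), with z-exponent 3j − 2(14−j) = 5j − 28.
Set 5j − 28 = 37: j = 13.
C(14,13) = 14; 1^13 = 1; (-1)^1 = -1.
Coefficient = 14 · 1 · (-1) = -14.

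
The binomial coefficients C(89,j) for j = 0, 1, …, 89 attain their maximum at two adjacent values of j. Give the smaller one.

For odd n = 89, C(89,j) peaks at j = (n−1)/2 and (n+1)/2; the smaller is 44.

44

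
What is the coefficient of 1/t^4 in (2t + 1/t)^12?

7920

General term: C(12,j)·(2t)^j·(1/t)^(12-j), with t-exponent 1j − 1(12−j) = 2j − 12.
Set 2j − 12 = -4: j = 4.
C(12,4) = 495; 2^4 = 16; 1^8 = 1.
Coefficient = 495 · 16 · 1 = 7920.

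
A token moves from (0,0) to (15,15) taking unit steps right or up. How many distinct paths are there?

Each path is a sequence of 30 steps with 15 rights: C(30,15) = 155117520.

155117520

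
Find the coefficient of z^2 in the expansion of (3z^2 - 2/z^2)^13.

240185088

General term: C(13,j)·(3z^2)^j·(-2/z^2)^(13-j), with z-exponent 2j − 2(13−j) = 4j − 26.
Set 4j − 26 = 2: j = 7.
C(13,7) = 1716; 3^7 = 2187; (-2)^6 = 64.
Coefficient = 1716 · 2187 · 64 = 240185088.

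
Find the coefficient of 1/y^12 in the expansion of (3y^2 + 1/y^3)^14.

2189187

General term: C(14,j)·(3y^2)^j·(1/y^3)^(14-j), with y-exponent 2j − 3(14−j) = 5j − 42.
Set 5j − 42 = -12: j = 6.
C(14,6) = 3003; 3^6 = 729; 1^8 = 1.
Coefficient = 3003 · 729 · 1 = 2189187.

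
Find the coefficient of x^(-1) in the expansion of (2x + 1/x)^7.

General term: C(7,j)·(2x)^j·(1/x)^(7-j), with x-exponent 1j − 1(7−j) = 2j − 7.
Set 2j − 7 = -1: j = 3.
C(7,3) = 35; 2^3 = 8; 1^4 = 1.
Coefficient = 35 · 8 · 1 = 280.

280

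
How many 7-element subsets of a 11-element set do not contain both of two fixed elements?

204

All 7-subsets: C(11,7) = 330. Those containing both fixed elements: C(9,5) = 126.
330 − 126 = 204.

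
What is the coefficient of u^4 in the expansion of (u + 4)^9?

129024

The general term is C(9,j)·(u)^j·(4)^(9-j); the u^4 term has j = 4.
C(9,4) = 126.
Coefficient = C(9,4) · 4^5 = 126 · 1024 = 129024.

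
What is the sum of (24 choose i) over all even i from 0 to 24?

8388608

Half of (1+1)^24 + (1−1)^24 gives the even-index sum: 2^23 = 8388608.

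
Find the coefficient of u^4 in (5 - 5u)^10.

The general term is C(10,j)·(5)^j·(-5u)^(10-j); the u^4 term has j = 6.
C(10,6) = 210.
Coefficient = C(10,6) · 5^6 · (-5)^4 = 210 · 15625 · 625 = 2050781250.

2050781250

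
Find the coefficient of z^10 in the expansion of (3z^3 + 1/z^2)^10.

153090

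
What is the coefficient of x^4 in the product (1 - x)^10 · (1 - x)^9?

3876

(1 - x)^10(1 - x)^9 = (1 - x)^19, so the coefficient of x^4 is C(19,4)·(-1)^4 = 3876·1 = 3876.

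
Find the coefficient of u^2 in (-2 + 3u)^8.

16128

The general term is C(8,j)·(-2)^j·(3u)^(8-j); the u^2 term has j = 6.
C(8,6) = 28.
Coefficient = C(8,6) · (-2)^6 · 3^2 = 28 · 64 · 9 = 16128.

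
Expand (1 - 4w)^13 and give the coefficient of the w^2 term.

The general term is C(13,j)·(1)^j·(-4w)^(13-j); the w^2 term has j = 11.
C(13,11) = 78.
Coefficient = C(13,11) · (-4)^2 = 78 · 16 = 1248.

1248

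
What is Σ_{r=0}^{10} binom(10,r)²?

By Vandermonde's identity, Σ C(10,r)² = C(20,10) = 184756.

184756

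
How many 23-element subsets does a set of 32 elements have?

28048800

C(32,23) = C(32,9) by symmetry.
C(32,9) = (32·31·30·29·28·27·26·25·24) / 9! = 10178348544000 / 362880 = 28048800.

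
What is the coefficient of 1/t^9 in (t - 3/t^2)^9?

General term: C(9,j)·(t)^j·(-3/t^2)^(9-j), with t-exponent 1j − 2(9−j) = 3j − 18.
Set 3j − 18 = -9: j = 3.
C(9,3) = 84; 1^3 = 1; (-3)^6 = 729.
Coefficient = 84 · 1 · 729 = 61236.

61236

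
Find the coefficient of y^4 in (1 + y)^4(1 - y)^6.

Coefficient of y^4 = Σ_{j} C(4,j)·1^j·C(6,4-j)·(-1)^(4-j) for j from 0 to 4.
= 15 + (-80) + 90 + (-24) + 1 = 2.

2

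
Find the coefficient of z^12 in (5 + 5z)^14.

555419921875

The general term is C(14,j)·(5)^j·(5z)^(14-j); the z^12 term has j = 2.
C(14,2) = 91.
Coefficient = C(14,2) · 5^2 · 5^12 = 91 · 25 · 244140625 = 555419921875.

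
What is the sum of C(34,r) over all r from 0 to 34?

17179869184

The entries of row 34 sum to 2^34 = 17179869184.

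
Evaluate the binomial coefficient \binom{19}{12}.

50388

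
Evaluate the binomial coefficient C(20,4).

C(20,4) = (20·19·18·17) / 4! = 116280 / 24 = 4845.

4845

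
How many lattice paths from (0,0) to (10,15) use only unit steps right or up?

3268760

Each path is a sequence of 25 steps with 10 rights: C(25,10) = 3268760.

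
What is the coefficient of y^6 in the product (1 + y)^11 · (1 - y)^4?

-11

Coefficient of y^6 = Σ_{j} C(11,j)·1^j·C(4,6-j)·(-1)^(6-j) for j from 2 to 6.
= 55 + (-660) + 1980 + (-1848) + 462 = -11.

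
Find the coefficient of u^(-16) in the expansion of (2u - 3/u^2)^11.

General term: C(11,j)·(2u)^j·(-3/u^2)^(11-j), with u-exponent 1j − 2(11−j) = 3j − 22.
Set 3j − 22 = -16: j = 2.
C(11,2) = 55; 2^2 = 4; (-3)^9 = -19683.
Coefficient = 55 · 4 · (-19683) = -4330260.

-4330260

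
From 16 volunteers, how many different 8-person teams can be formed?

This is C(16,8) = 12870.

12870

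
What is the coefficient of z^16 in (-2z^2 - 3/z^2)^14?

General term: C(14,j)·(-2z^2)^j·(-3/z^2)^(14-j), with z-exponent 2j − 2(14−j) = 4j − 28.
Set 4j − 28 = 16: j = 11.
C(14,11) = 364; (-2)^11 = -2048; (-3)^3 = -27.
Coefficient = 364 · (-2048) · (-27) = 20127744.

20127744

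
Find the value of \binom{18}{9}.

48620

C(18,9) = (18·17·16·15·14·13·12·11·10) / 9! = 17643225600 / 362880 = 48620.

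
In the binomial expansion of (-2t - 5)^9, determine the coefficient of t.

-7031250

The general term is C(9,j)·(-2t)^j·(-5)^(9-j); the t^1 term has j = 1.
C(9,1) = 9.
Coefficient = C(9,1) · (-2)^1 · (-5)^8 = 9 · (-2) · 390625 = -7031250.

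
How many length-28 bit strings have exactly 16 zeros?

30421755

Choose the 16 positions: C(28,16) = 30421755.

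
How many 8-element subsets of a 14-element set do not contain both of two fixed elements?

All 8-subsets: C(14,8) = 3003. Those containing both fixed elements: C(12,6) = 924.
3003 − 924 = 2079.

2079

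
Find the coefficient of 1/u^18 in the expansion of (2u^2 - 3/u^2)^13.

General term: C(13,j)·(2u^2)^j·(-3/u^2)^(13-j), with u-exponent 2j − 2(13−j) = 4j − 26.
Set 4j − 26 = -18: j = 2.
C(13,2) = 78; 2^2 = 4; (-3)^11 = -177147.
Coefficient = 78 · 4 · (-177147) = -55269864.

-55269864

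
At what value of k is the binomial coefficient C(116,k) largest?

58

C(116,k) is maximized at k = 116/2 = 58.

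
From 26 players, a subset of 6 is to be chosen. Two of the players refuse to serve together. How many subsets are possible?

All 6-subsets: C(26,6) = 230230. Those containing both fixed elements: C(24,4) = 10626.
230230 − 10626 = 219604.

219604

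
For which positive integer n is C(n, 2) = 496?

32

n(n−1)/2 = 496 ⇒ n(n−1) = 992. Since 32·31 = 992, n = 32.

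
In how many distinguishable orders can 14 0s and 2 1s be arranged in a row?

120

Choose positions for the 0s: C(16,14) = 120.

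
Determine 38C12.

2707475148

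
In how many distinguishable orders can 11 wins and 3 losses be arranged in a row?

Choose positions for the wins: C(14,11) = 364.

364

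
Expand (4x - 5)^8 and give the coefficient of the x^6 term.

The general term is C(8,j)·(4x)^j·(-5)^(8-j); the x^6 term has j = 6.
C(8,6) = 28.
Coefficient = C(8,6) · 4^6 · (-5)^2 = 28 · 4096 · 25 = 2867200.

2867200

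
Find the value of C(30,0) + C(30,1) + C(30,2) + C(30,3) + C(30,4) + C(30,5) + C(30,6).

1 + 30 + 435 + 4060 + 27405 + 142506 + 593775 = 768212.

768212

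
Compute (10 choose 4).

210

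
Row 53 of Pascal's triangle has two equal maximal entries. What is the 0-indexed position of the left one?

For odd n = 53, C(53,k) peaks at k = (n−1)/2 and (n+1)/2; the smaller is 26.

26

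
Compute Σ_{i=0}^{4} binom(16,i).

1 + 16 + 120 + 560 + 1820 = 2517.

2517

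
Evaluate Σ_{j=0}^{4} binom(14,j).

1471

1 + 14 + 91 + 364 + 1001 = 1471.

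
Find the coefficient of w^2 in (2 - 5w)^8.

44800

The general term is C(8,j)·(2)^j·(-5w)^(8-j); the w^2 term has j = 6.
C(8,6) = 28.
Coefficient = C(8,6) · 2^6 · (-5)^2 = 28 · 64 · 25 = 44800.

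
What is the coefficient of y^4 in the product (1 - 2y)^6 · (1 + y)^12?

135

Coefficient of y^4 = Σ_{j} C(6,j)·(-2)^j·C(12,4-j)·1^(4-j) for j from 0 to 4.
= 495 + (-2640) + 3960 + (-1920) + 240 = 135.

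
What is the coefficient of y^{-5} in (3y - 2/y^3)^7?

General term: C(7,j)·(3y)^j·(-2/y^3)^(7-j), with y-exponent 1j − 3(7−j) = 4j − 21.
Set 4j − 21 = -5: j = 4.
C(7,4) = 35; 3^4 = 81; (-2)^3 = -8.
Coefficient = 35 · 81 · (-8) = -22680.

-22680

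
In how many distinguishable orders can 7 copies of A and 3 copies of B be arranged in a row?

120

Choose positions for the A's: C(10,7) = 120.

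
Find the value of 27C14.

C(27,14) = C(27,13) by symmetry.
C(27,13) = (27·26·25·24·23·22·21·20·19·18·17·16·15) / 13! = 124903451312640000 / 6227020800 = 20058300.

20058300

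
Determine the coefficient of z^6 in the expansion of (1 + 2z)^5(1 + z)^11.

36234

Coefficient of z^6 = Σ_{j} C(5,j)·2^j·C(11,6-j)·1^(6-j) for j from 0 to 5.
= 462 + 4620 + 13200 + 13200 + 4400 + 352 = 36234.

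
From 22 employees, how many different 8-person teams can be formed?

319770

This is C(22,8) = 319770.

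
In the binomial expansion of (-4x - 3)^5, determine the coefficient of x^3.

-5760

The general term is C(5,j)·(-4x)^j·(-3)^(5-j); the x^3 term has j = 3.
C(5,3) = 10.
Coefficient = C(5,3) · (-4)^3 · (-3)^2 = 10 · (-64) · 9 = -5760.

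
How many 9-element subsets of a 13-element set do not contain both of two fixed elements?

385

All 9-subsets: C(13,9) = 715. Those containing both fixed elements: C(11,7) = 330.
715 − 330 = 385.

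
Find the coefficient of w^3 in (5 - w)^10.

The general term is C(10,j)·(5)^j·(-w)^(10-j); the w^3 term has j = 7.
C(10,7) = 120.
Coefficient = C(10,7) · 5^7 · (-1)^3 = 120 · 78125 · (-1) = -9375000.

-9375000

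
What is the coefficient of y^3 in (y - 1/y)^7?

General term: C(7,j)·(y)^j·(-1/y)^(7-j), with y-exponent 1j − 1(7−j) = 2j − 7.
Set 2j − 7 = 3: j = 5.
C(7,5) = 21; 1^5 = 1; (-1)^2 = 1.
Coefficient = 21 · 1 · 1 = 21.

21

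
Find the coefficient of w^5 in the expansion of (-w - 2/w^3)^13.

-312

General term: C(13,j)·(-w)^j·(-2/w^3)^(13-j), with w-exponent 1j − 3(13−j) = 4j − 39.
Set 4j − 39 = 5: j = 11.
C(13,11) = 78; (-1)^11 = -1; (-2)^2 = 4.
Coefficient = 78 · (-1) · 4 = -312.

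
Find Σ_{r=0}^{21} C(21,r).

The entries of row 21 sum to 2^21 = 2097152.

2097152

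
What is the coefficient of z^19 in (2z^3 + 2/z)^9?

18432

General term: C(9,j)·(2z^3)^j·(2/z)^(9-j), with z-exponent 3j − 1(9−j) = 4j − 9.
Set 4j − 9 = 19: j = 7.
C(9,7) = 36; 2^7 = 128; 2^2 = 4.
Coefficient = 36 · 128 · 4 = 18432.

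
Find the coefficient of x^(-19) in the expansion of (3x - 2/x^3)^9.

General term: C(9,j)·(3x)^j·(-2/x^3)^(9-j), with x-exponent 1j − 3(9−j) = 4j − 27.
Set 4j − 27 = -19: j = 2.
C(9,2) = 36; 3^2 = 9; (-2)^7 = -128.
Coefficient = 36 · 9 · (-128) = -41472.

-41472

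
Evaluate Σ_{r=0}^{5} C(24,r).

55455

1 + 24 + 276 + 2024 + 10626 + 42504 = 55455.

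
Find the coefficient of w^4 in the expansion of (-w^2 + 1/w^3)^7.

-21

General term: C(7,j)·(-w^2)^j·(1/w^3)^(7-j), with w-exponent 2j − 3(7−j) = 5j − 21.
Set 5j − 21 = 4: j = 5.
C(7,5) = 21; (-1)^5 = -1; 1^2 = 1.
Coefficient = 21 · (-1) · 1 = -21.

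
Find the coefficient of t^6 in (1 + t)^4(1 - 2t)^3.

Coefficient of t^6 = Σ_{j} C(4,j)·1^j·C(3,6-j)·(-2)^(6-j) for j from 3 to 4.
= (-32) + 12 = -20.

-20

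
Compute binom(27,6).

C(27,6) = (27·26·25·24·23·22) / 6! = 213127200 / 720 = 296010.

296010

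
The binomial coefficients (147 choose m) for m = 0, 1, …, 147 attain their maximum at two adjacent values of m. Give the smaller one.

For odd n = 147, C(147,m) peaks at m = (n−1)/2 and (n+1)/2; the smaller is 73.

73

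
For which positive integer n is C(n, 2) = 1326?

n(n−1)/2 = 1326 ⇒ n(n−1) = 2652. Since 52·51 = 2652, n = 52.

52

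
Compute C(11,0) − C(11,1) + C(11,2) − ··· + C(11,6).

The partial alternating sum Σ_{k=0}^{6} (−1)^k C(11,k) = (−1)^6 C(10,6) = 210.

210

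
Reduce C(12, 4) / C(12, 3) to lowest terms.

C(n,k+1)/C(n,k) = (n−k)/(k+1) = (12−3)/(3+1) = 9/4.

9/4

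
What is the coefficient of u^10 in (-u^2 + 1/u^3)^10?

45

General term: C(10,j)·(-u^2)^j·(1/u^3)^(10-j), with u-exponent 2j − 3(10−j) = 5j − 30.
Set 5j − 30 = 10: j = 8.
C(10,8) = 45; (-1)^8 = 1; 1^2 = 1.
Coefficient = 45 · 1 · 1 = 45.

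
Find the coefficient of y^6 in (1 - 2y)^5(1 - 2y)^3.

(1 - 2y)^5(1 - 2y)^3 = (1 - 2y)^8, so the coefficient of y^6 is C(8,6)·(-2)^6 = 28·64 = 1792.

1792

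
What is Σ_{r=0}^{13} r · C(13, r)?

53248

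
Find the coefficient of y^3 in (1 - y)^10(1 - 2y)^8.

-2408

Coefficient of y^3 = Σ_{j} C(10,j)·(-1)^j·C(8,3-j)·(-2)^(3-j) for j from 0 to 3.
= (-448) + (-1120) + (-720) + (-120) = -2408.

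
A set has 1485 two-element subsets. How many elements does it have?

n(n−1)/2 = 1485 ⇒ n(n−1) = 2970. Since 55·54 = 2970, n = 55.

55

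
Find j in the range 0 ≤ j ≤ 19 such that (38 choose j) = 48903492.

C(38,j) increases on 0 ≤ j ≤ 19. C(38,7) = 12620256 and C(38,8) = 48903492, so j = 8.

8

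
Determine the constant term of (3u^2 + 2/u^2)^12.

General term: C(12,j)·(3u^2)^j·(2/u^2)^(12-j), with u-exponent 2j − 2(12−j) = 4j − 24.
Set 4j − 24 = 0: j = 6.
C(12,6) = 924; 3^6 = 729; 2^6 = 64.
Coefficient = 924 · 729 · 64 = 43110144.

43110144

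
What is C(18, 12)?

18564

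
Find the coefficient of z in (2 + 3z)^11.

The general term is C(11,j)·(2)^j·(3z)^(11-j); the z^1 term has j = 10.
C(11,10) = 11.
Coefficient = C(11,10) · 2^10 · 3^1 = 11 · 1024 · 3 = 33792.

33792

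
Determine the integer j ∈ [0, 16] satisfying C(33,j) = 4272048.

7

C(33,j) increases on 0 ≤ j ≤ 16. C(33,6) = 1107568 and C(33,7) = 4272048, so j = 7.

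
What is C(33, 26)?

C(33,26) = C(33,7) by symmetry.
C(33,7) = (33·32·31·30·29·28·27) / 7! = 21531121920 / 5040 = 4272048.

4272048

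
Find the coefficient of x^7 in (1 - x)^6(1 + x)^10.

-20

Coefficient of x^7 = Σ_{j} C(6,j)·(-1)^j·C(10,7-j)·1^(7-j) for j from 0 to 6.
= 120 + (-1260) + 3780 + (-4200) + 1800 + (-270) + 10 = -20.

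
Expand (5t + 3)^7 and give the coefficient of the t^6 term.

328125

The general term is C(7,j)·(5t)^j·(3)^(7-j); the t^6 term has j = 6.
C(7,6) = 7.
Coefficient = C(7,6) · 5^6 · 3^1 = 7 · 15625 · 3 = 328125.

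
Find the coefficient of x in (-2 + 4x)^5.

320

The general term is C(5,j)·(-2)^j·(4x)^(5-j); the x^1 term has j = 4.
C(5,4) = 5.
Coefficient = C(5,4) · (-2)^4 · 4^1 = 5 · 16 · 4 = 320.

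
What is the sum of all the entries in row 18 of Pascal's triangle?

262144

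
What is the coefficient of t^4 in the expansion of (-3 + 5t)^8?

The general term is C(8,j)·(-3)^j·(5t)^(8-j); the t^4 term has j = 4.
C(8,4) = 70.
Coefficient = C(8,4) · (-3)^4 · 5^4 = 70 · 81 · 625 = 3543750.

3543750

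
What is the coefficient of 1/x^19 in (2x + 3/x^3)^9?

General term: C(9,j)·(2x)^j·(3/x^3)^(9-j), with x-exponent 1j − 3(9−j) = 4j − 27.
Set 4j − 27 = -19: j = 2.
C(9,2) = 36; 2^2 = 4; 3^7 = 2187.
Coefficient = 36 · 4 · 2187 = 314928.

314928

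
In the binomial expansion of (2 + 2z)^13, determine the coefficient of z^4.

The general term is C(13,j)·(2)^j·(2z)^(13-j); the z^4 term has j = 9.
C(13,9) = 715.
Coefficient = C(13,9) · 2^9 · 2^4 = 715 · 512 · 16 = 5857280.

5857280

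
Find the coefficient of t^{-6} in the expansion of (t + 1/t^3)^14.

General term: C(14,j)·(t)^j·(1/t^3)^(14-j), with t-exponent 1j − 3(14−j) = 4j − 42.
Set 4j − 42 = -6: j = 9.
C(14,9) = 2002; 1^9 = 1; 1^5 = 1.
Coefficient = 2002 · 1 · 1 = 2002.

2002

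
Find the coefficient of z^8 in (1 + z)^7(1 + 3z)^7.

421491

Coefficient of z^8 = Σ_{j} C(7,j)·1^j·C(7,8-j)·3^(8-j) for j from 1 to 7.
= 15309 + 107163 + 178605 + 99225 + 19845 + 1323 + 21 = 421491.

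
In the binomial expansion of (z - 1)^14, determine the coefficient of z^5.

-2002

The general term is C(14,j)·(z)^j·(-1)^(14-j); the z^5 term has j = 5.
C(14,5) = 2002.
Coefficient = C(14,5) · (-1)^9 = 2002 · (-1) = -2002.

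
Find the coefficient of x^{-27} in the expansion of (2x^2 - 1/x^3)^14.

-2912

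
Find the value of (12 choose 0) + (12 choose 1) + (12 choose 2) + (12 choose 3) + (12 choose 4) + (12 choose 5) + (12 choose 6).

1 + 12 + 66 + 220 + 495 + 792 + 924 = 2510.

2510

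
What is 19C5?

11628

C(19,5) = (19·18·17·16·15) / 5! = 1395360 / 120 = 11628.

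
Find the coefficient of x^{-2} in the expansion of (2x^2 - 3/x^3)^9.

326592

General term: C(9,j)·(2x^2)^j·(-3/x^3)^(9-j), with x-exponent 2j − 3(9−j) = 5j − 27.
Set 5j − 27 = -2: j = 5.
C(9,5) = 126; 2^5 = 32; (-3)^4 = 81.
Coefficient = 126 · 32 · 81 = 326592.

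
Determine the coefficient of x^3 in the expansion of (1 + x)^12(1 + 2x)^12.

6732

Coefficient of x^3 = Σ_{j} C(12,j)·1^j·C(12,3-j)·2^(3-j) for j from 0 to 3.
= 1760 + 3168 + 1584 + 220 = 6732.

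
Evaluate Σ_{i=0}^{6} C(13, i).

4096

1 + 13 + 78 + 286 + 715 + 1287 + 1716 = 4096.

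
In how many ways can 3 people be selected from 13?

286

This is C(13,3) = 286.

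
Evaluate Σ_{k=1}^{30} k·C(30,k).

16106127360

Since k·C(30,k) = 30·C(29,k−1), the sum is 30·2^29 = 30·536870912 = 16106127360.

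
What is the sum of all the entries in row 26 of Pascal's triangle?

67108864

Setting x = 1 in (1+x)^26 gives Σ C(26,r) = 2^26 = 67108864.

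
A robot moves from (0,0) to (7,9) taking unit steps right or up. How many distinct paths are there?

11440

Each path is a sequence of 16 steps with 7 rights: C(16,7) = 11440.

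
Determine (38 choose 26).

C(38,26) = C(38,12) by symmetry.
C(38,12) = (38·37·36·35·34·33·32·31·30·29·28·27) / 12! = 1296884927852236800 / 479001600 = 2707475148.

2707475148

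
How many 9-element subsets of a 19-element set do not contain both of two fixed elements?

All 9-subsets: C(19,9) = 92378. Those containing both fixed elements: C(17,7) = 19448.
92378 − 19448 = 72930.

72930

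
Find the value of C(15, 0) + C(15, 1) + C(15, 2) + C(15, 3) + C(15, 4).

1 + 15 + 105 + 455 + 1365 = 1941.

1941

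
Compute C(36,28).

30260340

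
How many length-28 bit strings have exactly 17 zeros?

Choose the 17 positions: C(28,17) = 21474180.

21474180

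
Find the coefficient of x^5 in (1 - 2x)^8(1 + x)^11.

Coefficient of x^5 = Σ_{j} C(8,j)·(-2)^j·C(11,5-j)·1^(5-j) for j from 0 to 5.
= 462 + (-5280) + 18480 + (-24640) + 12320 + (-1792) = -450.

-450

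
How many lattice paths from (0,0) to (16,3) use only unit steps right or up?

969

Each path is a sequence of 19 steps with 16 rights: C(19,16) = 969.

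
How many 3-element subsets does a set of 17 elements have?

680

C(17,3) = (17·16·15) / 3! = 4080 / 6 = 680.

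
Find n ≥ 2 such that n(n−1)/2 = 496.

n(n−1)/2 = 496 ⇒ n(n−1) = 992. Since 32·31 = 992, n = 32.

32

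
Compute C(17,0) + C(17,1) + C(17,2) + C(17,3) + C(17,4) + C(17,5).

9402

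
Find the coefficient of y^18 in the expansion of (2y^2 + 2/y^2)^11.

General term: C(11,j)·(2y^2)^j·(2/y^2)^(11-j), with y-exponent 2j − 2(11−j) = 4j − 22.
Set 4j − 22 = 18: j = 10.
C(11,10) = 11; 2^10 = 1024; 2^1 = 2.
Coefficient = 11 · 1024 · 2 = 22528.

22528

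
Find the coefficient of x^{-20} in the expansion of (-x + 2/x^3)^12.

126720

General term: C(12,j)·(-x)^j·(2/x^3)^(12-j), with x-exponent 1j − 3(12−j) = 4j − 36.
Set 4j − 36 = -20: j = 4.
C(12,4) = 495; (-1)^4 = 1; 2^8 = 256.
Coefficient = 495 · 1 · 256 = 126720.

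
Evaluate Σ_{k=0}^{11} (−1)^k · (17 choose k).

The partial alternating sum Σ_{k=0}^{11} (−1)^k C(17,k) = (−1)^11 C(16,11) = -4368.

-4368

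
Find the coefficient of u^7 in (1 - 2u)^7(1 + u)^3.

Coefficient of u^7 = Σ_{j} C(7,j)·(-2)^j·C(3,7-j)·1^(7-j) for j from 4 to 7.
= 560 + (-2016) + 1344 + (-128) = -240.

-240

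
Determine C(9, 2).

C(9,2) = (9·8) / 2! = 72 / 2 = 36.

36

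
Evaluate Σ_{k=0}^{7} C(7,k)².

Σ C(7,k)² is the coefficient of x^7 in (1+x)^7(1+x)^7 = (1+x)^14, i.e. C(14,7) = 3432.

3432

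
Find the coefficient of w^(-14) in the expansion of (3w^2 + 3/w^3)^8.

General term: C(8,j)·(3w^2)^j·(3/w^3)^(8-j), with w-exponent 2j − 3(8−j) = 5j − 24.
Set 5j − 24 = -14: j = 2.
C(8,2) = 28; 3^2 = 9; 3^6 = 729.
Coefficient = 28 · 9 · 729 = 183708.

183708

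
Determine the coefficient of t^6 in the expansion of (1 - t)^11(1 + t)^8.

28

Coefficient of t^6 = Σ_{j} C(11,j)·(-1)^j·C(8,6-j)·1^(6-j) for j from 0 to 6.
= 28 + (-616) + 3850 + (-9240) + 9240 + (-3696) + 462 = 28.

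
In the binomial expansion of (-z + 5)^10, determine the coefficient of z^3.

-9375000

The general term is C(10,j)·(-z)^j·(5)^(10-j); the z^3 term has j = 3.
C(10,3) = 120.
Coefficient = C(10,3) · (-1)^3 · 5^7 = 120 · (-1) · 78125 = -9375000.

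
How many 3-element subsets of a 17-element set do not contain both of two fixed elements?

665

All 3-subsets: C(17,3) = 680. Those containing both fixed elements: C(15,1) = 15.
680 − 15 = 665.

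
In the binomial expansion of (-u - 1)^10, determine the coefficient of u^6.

210

The general term is C(10,j)·(-u)^j·(-1)^(10-j); the u^6 term has j = 6.
C(10,6) = 210.
Coefficient = C(10,6) = 210.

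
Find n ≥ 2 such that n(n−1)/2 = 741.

39

n(n−1)/2 = 741 ⇒ n(n−1) = 1482. Since 39·38 = 1482, n = 39.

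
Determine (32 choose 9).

C(32,9) = (32·31·30·29·28·27·26·25·24) / 9! = 10178348544000 / 362880 = 28048800.

28048800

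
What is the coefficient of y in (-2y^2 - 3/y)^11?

-11547360

General term: C(11,j)·(-2y^2)^j·(-3/y)^(11-j), with y-exponent 2j − 1(11−j) = 3j − 11.
Set 3j − 11 = 1: j = 4.
C(11,4) = 330; (-2)^4 = 16; (-3)^7 = -2187.
Coefficient = 330 · 16 · (-2187) = -11547360.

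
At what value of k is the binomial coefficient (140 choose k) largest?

70

C(140,k) is maximized at k = 140/2 = 70.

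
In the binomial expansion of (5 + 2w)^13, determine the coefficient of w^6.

8580000000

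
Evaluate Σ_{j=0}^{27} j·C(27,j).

Since j·C(27,j) = 27·C(26,j−1), the sum is 27·2^26 = 27·67108864 = 1811939328.

1811939328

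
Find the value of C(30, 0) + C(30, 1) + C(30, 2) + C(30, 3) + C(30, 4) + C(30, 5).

174437

1 + 30 + 435 + 4060 + 27405 + 142506 = 174437.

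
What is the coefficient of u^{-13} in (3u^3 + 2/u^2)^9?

6912

General term: C(9,j)·(3u^3)^j·(2/u^2)^(9-j), with u-exponent 3j − 2(9−j) = 5j − 18.
Set 5j − 18 = -13: j = 1.
C(9,1) = 9; 3^1 = 3; 2^8 = 256.
Coefficient = 9 · 3 · 256 = 6912.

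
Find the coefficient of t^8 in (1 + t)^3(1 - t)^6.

-3

Coefficient of t^8 = Σ_{j} C(3,j)·1^j·C(6,8-j)·(-1)^(8-j) for j from 2 to 3.
= 3 + (-6) = -3.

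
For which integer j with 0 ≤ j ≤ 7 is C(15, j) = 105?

C(15,j) increases on 0 ≤ j ≤ 7. C(15,1) = 15 and C(15,2) = 105, so j = 2.

2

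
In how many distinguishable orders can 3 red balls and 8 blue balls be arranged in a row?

165

Choose positions for the red balls: C(11,3) = 165.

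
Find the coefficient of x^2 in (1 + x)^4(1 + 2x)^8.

182

Coefficient of x^2 = Σ_{j} C(4,j)·1^j·C(8,2-j)·2^(2-j) for j from 0 to 2.
= 112 + 64 + 6 = 182.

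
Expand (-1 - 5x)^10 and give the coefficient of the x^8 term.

17578125

The general term is C(10,j)·(-1)^j·(-5x)^(10-j); the x^8 term has j = 2.
C(10,2) = 45.
Coefficient = C(10,2) · (-5)^8 = 45 · 390625 = 17578125.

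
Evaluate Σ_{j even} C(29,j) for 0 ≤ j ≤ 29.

Even-j terms of row 29 sum to 2^28 = 268435456.

268435456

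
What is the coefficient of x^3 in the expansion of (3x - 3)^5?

The general term is C(5,j)·(3x)^j·(-3)^(5-j); the x^3 term has j = 3.
C(5,3) = 10.
Coefficient = C(5,3) · 3^3 · (-3)^2 = 10 · 27 · 9 = 2430.

2430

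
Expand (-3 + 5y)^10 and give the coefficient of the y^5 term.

The general term is C(10,j)·(-3)^j·(5y)^(10-j); the y^5 term has j = 5.
C(10,5) = 252.
Coefficient = C(10,5) · (-3)^5 · 5^5 = 252 · (-243) · 3125 = -191362500.

-191362500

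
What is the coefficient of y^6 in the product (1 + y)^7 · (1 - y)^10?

Coefficient of y^6 = Σ_{j} C(7,j)·1^j·C(10,6-j)·(-1)^(6-j) for j from 0 to 6.
= 210 + (-1764) + 4410 + (-4200) + 1575 + (-210) + 7 = 28.

28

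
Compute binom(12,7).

792

C(12,7) = C(12,5) by symmetry.
C(12,5) = (12·11·10·9·8) / 5! = 95040 / 120 = 792.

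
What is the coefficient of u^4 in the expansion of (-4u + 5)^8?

11200000

The general term is C(8,j)·(-4u)^j·(5)^(8-j); the u^4 term has j = 4.
C(8,4) = 70.
Coefficient = C(8,4) · (-4)^4 · 5^4 = 70 · 256 · 625 = 11200000.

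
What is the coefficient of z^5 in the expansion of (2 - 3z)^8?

The general term is C(8,j)·(2)^j·(-3z)^(8-j); the z^5 term has j = 3.
C(8,3) = 56.
Coefficient = C(8,3) · 2^3 · (-3)^5 = 56 · 8 · (-243) = -108864.

-108864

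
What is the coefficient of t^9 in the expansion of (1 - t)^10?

The general term is C(10,j)·(1)^j·(-t)^(10-j); the t^9 term has j = 1.
C(10,1) = 10.
Coefficient = C(10,1) · (-1)^9 = 10 · (-1) = -10.

-10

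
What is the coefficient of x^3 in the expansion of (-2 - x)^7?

-560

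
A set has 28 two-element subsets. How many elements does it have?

8

n(n−1)/2 = 28 ⇒ n(n−1) = 56. Since 8·7 = 56, n = 8.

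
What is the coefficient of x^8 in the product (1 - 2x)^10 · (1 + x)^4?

Coefficient of x^8 = Σ_{j} C(10,j)·(-2)^j·C(4,8-j)·1^(8-j) for j from 4 to 8.
= 3360 + (-32256) + 80640 + (-61440) + 11520 = 1824.

1824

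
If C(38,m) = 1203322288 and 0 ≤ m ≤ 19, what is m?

11

C(38,m) increases on 0 ≤ m ≤ 19. C(38,10) = 472733756 and C(38,11) = 1203322288, so m = 11.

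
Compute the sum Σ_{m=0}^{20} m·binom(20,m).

Since m·C(20,m) = 20·C(19,m−1), the sum is 20·2^19 = 20·524288 = 10485760.

10485760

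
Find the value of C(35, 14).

2319959400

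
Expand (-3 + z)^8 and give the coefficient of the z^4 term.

5670

The general term is C(8,j)·(-3)^j·(z)^(8-j); the z^4 term has j = 4.
C(8,4) = 70.
Coefficient = C(8,4) · (-3)^4 = 70 · 81 = 5670.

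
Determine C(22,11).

705432

C(22,11) = (22·21·20·19·18·17·16·15·14·13·12) / 11! = 28158588057600 / 39916800 = 705432.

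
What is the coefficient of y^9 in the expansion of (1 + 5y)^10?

19531250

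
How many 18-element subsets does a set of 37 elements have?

17672631900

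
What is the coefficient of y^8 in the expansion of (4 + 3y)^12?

831409920

The general term is C(12,j)·(4)^j·(3y)^(12-j); the y^8 term has j = 4.
C(12,4) = 495.
Coefficient = C(12,4) · 4^4 · 3^8 = 495 · 256 · 6561 = 831409920.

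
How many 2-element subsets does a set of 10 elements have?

45

C(10,2) = (10·9) / 2! = 90 / 2 = 45.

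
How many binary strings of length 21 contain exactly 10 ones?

352716

Choose the 10 positions: C(21,10) = 352716.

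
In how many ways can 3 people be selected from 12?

220

This is C(12,3) = 220.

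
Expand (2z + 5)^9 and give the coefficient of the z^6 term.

The general term is C(9,j)·(2z)^j·(5)^(9-j); the z^6 term has j = 6.
C(9,6) = 84.
Coefficient = C(9,6) · 2^6 · 5^3 = 84 · 64 · 125 = 672000.

672000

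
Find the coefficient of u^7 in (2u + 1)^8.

1024

The general term is C(8,j)·(2u)^j·(1)^(8-j); the u^7 term has j = 7.
C(8,7) = 8.
Coefficient = C(8,7) · 2^7 = 8 · 128 = 1024.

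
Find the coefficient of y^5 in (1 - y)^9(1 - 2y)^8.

-39550

Coefficient of y^5 = Σ_{j} C(9,j)·(-1)^j·C(8,5-j)·(-2)^(5-j) for j from 0 to 5.
= (-1792) + (-10080) + (-16128) + (-9408) + (-2016) + (-126) = -39550.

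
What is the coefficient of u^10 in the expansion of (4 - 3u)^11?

The general term is C(11,j)·(4)^j·(-3u)^(11-j); the u^10 term has j = 1.
C(11,1) = 11.
Coefficient = C(11,1) · 4^1 · (-3)^10 = 11 · 4 · 59049 = 2598156.

2598156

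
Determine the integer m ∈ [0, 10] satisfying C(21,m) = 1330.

3

C(21,m) increases on 0 ≤ m ≤ 10. C(21,2) = 210 and C(21,3) = 1330, so m = 3.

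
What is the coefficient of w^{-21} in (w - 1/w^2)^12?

-12

General term: C(12,j)·(w)^j·(-1/w^2)^(12-j), with w-exponent 1j − 2(12−j) = 3j − 24.
Set 3j − 24 = -21: j = 1.
C(12,1) = 12; 1^1 = 1; (-1)^11 = -1.
Coefficient = 12 · 1 · (-1) = -12.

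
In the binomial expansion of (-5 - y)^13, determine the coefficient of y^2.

The general term is C(13,j)·(-5)^j·(-y)^(13-j); the y^2 term has j = 11.
C(13,11) = 78.
Coefficient = C(13,11) · (-5)^11 = 78 · (-48828125) = -3808593750.

-3808593750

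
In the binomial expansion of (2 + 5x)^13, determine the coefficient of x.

266240

The general term is C(13,j)·(2)^j·(5x)^(13-j); the x^1 term has j = 12.
C(13,12) = 13.
Coefficient = C(13,12) · 2^12 · 5^1 = 13 · 4096 · 5 = 266240.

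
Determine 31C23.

7888725

C(31,23) = C(31,8) by symmetry.
C(31,8) = (31·30·29·28·27·26·25·24) / 8! = 318073392000 / 40320 = 7888725.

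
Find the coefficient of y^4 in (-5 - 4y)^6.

The general term is C(6,j)·(-5)^j·(-4y)^(6-j); the y^4 term has j = 2.
C(6,2) = 15.
Coefficient = C(6,2) · (-5)^2 · (-4)^4 = 15 · 25 · 256 = 96000.

96000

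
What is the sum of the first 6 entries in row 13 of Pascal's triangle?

1 + 13 + 78 + 286 + 715 + 1287 = 2380.

2380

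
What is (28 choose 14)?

40116600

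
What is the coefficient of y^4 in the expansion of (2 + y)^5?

10

The general term is C(5,j)·(2)^j·(y)^(5-j); the y^4 term has j = 1.
C(5,1) = 5.
Coefficient = C(5,1) · 2^1 = 5 · 2 = 10.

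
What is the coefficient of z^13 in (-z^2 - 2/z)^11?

General term: C(11,j)·(-z^2)^j·(-2/z)^(11-j), with z-exponent 2j − 1(11−j) = 3j − 11.
Set 3j − 11 = 13: j = 8.
C(11,8) = 165; (-1)^8 = 1; (-2)^3 = -8.
Coefficient = 165 · 1 · (-8) = -1320.

-1320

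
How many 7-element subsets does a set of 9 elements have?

36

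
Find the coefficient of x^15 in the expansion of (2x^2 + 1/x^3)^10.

5120

General term: C(10,j)·(2x^2)^j·(1/x^3)^(10-j), with x-exponent 2j − 3(10−j) = 5j − 30.
Set 5j − 30 = 15: j = 9.
C(10,9) = 10; 2^9 = 512; 1^1 = 1.
Coefficient = 10 · 512 · 1 = 5120.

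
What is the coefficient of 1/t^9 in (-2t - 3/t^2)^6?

2916

General term: C(6,j)·(-2t)^j·(-3/t^2)^(6-j), with t-exponent 1j − 2(6−j) = 3j − 12.
Set 3j − 12 = -9: j = 1.
C(6,1) = 6; (-2)^1 = -2; (-3)^5 = -243.
Coefficient = 6 · (-2) · (-243) = 2916.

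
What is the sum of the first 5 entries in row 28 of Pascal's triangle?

1 + 28 + 378 + 3276 + 20475 = 24158.

24158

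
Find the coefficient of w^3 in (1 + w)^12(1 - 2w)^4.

-52

Coefficient of w^3 = Σ_{j} C(12,j)·1^j·C(4,3-j)·(-2)^(3-j) for j from 0 to 3.
= (-32) + 288 + (-528) + 220 = -52.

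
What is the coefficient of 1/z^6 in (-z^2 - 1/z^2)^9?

-84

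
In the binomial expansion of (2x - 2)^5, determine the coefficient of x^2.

-320

The general term is C(5,j)·(2x)^j·(-2)^(5-j); the x^2 term has j = 2.
C(5,2) = 10.
Coefficient = C(5,2) · 2^2 · (-2)^3 = 10 · 4 · (-8) = -320.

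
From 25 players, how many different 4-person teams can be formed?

This is C(25,4) = 12650.

12650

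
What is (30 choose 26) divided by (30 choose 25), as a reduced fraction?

5/26

C(n,k+1)/C(n,k) = (n−k)/(k+1) = (30−25)/(25+1) = 5/26.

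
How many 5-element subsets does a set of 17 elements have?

6188

C(17,5) = (17·16·15·14·13) / 5! = 742560 / 120 = 6188.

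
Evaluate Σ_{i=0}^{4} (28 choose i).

24158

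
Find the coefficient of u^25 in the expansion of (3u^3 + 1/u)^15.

177324147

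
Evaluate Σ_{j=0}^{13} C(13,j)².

By Vandermonde's identity, Σ C(13,j)² = C(26,13) = 10400600.

10400600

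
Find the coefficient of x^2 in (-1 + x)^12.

The general term is C(12,j)·(-1)^j·(x)^(12-j); the x^2 term has j = 10.
C(12,10) = 66.
Coefficient = C(12,10) = 66.

66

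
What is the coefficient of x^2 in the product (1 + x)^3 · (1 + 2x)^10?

Coefficient of x^2 = Σ_{j} C(3,j)·1^j·C(10,2-j)·2^(2-j) for j from 0 to 2.
= 180 + 60 + 3 = 243.

243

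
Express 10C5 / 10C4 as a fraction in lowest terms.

6/5

C(n,k+1)/C(n,k) = (n−k)/(k+1) = (10−4)/(4+1) = 6/5.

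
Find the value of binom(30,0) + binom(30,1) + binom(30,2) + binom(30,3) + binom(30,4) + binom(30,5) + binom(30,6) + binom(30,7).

2804012

1 + 30 + 435 + 4060 + 27405 + 142506 + 593775 + 2035800 = 2804012.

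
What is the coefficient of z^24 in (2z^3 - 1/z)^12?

General term: C(12,j)·(2z^3)^j·(-1/z)^(12-j), with z-exponent 3j − 1(12−j) = 4j − 12.
Set 4j − 12 = 24: j = 9.
C(12,9) = 220; 2^9 = 512; (-1)^3 = -1.
Coefficient = 220 · 512 · (-1) = -112640.

-112640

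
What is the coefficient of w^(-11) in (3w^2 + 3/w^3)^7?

General term: C(7,j)·(3w^2)^j·(3/w^3)^(7-j), with w-exponent 2j − 3(7−j) = 5j − 21.
Set 5j − 21 = -11: j = 2.
C(7,2) = 21; 3^2 = 9; 3^5 = 243.
Coefficient = 21 · 9 · 243 = 45927.

45927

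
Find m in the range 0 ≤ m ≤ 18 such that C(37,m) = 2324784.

6

C(37,m) increases on 0 ≤ m ≤ 18. C(37,5) = 435897 and C(37,6) = 2324784, so m = 6.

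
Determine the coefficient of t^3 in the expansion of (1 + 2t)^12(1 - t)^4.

844

Coefficient of t^3 = Σ_{j} C(12,j)·2^j·C(4,3-j)·(-1)^(3-j) for j from 0 to 3.
= (-4) + 144 + (-1056) + 1760 = 844.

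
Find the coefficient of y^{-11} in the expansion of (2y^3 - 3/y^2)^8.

General term: C(8,j)·(2y^3)^j·(-3/y^2)^(8-j), with y-exponent 3j − 2(8−j) = 5j − 16.
Set 5j − 16 = -11: j = 1.
C(8,1) = 8; 2^1 = 2; (-3)^7 = -2187.
Coefficient = 8 · 2 · (-2187) = -34992.

-34992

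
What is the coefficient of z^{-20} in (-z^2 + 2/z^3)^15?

-3075072

General term: C(15,j)·(-z^2)^j·(2/z^3)^(15-j), with z-exponent 2j − 3(15−j) = 5j − 45.
Set 5j − 45 = -20: j = 5.
C(15,5) = 3003; (-1)^5 = -1; 2^10 = 1024.
Coefficient = 3003 · (-1) · 1024 = -3075072.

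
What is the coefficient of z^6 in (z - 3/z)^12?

-5940

General term: C(12,j)·(z)^j·(-3/z)^(12-j), with z-exponent 1j − 1(12−j) = 2j − 12.
Set 2j − 12 = 6: j = 9.
C(12,9) = 220; 1^9 = 1; (-3)^3 = -27.
Coefficient = 220 · 1 · (-27) = -5940.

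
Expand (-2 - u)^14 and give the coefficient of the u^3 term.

745472

The general term is C(14,j)·(-2)^j·(-u)^(14-j); the u^3 term has j = 11.
C(14,11) = 364.
Coefficient = C(14,11) · (-2)^11 · (-1)^3 = 364 · (-2048) · (-1) = 745472.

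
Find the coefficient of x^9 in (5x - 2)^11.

The general term is C(11,j)·(5x)^j·(-2)^(11-j); the x^9 term has j = 9.
C(11,9) = 55.
Coefficient = C(11,9) · 5^9 · (-2)^2 = 55 · 1953125 · 4 = 429687500.

429687500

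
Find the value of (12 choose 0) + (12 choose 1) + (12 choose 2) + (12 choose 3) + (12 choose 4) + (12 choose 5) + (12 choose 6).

2510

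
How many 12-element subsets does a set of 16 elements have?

C(16,12) = C(16,4) by symmetry.
C(16,4) = (16·15·14·13) / 4! = 43680 / 24 = 1820.

1820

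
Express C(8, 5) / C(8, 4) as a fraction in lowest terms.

4/5

C(n,k+1)/C(n,k) = (n−k)/(k+1) = (8−4)/(4+1) = 4/5.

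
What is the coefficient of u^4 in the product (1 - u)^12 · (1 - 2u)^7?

13039

Coefficient of u^4 = Σ_{j} C(12,j)·(-1)^j·C(7,4-j)·(-2)^(4-j) for j from 0 to 4.
= 560 + 3360 + 5544 + 3080 + 495 = 13039.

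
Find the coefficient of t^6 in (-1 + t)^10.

210

The general term is C(10,j)·(-1)^j·(t)^(10-j); the t^6 term has j = 4.
C(10,4) = 210.
Coefficient = C(10,4) = 210.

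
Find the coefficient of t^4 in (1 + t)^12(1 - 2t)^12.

-561

Coefficient of t^4 = Σ_{j} C(12,j)·1^j·C(12,4-j)·(-2)^(4-j) for j from 0 to 4.
= 7920 + (-21120) + 17424 + (-5280) + 495 = -561.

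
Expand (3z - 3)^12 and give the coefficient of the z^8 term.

263063295

The general term is C(12,j)·(3z)^j·(-3)^(12-j); the z^8 term has j = 8.
C(12,8) = 495.
Coefficient = C(12,8) · 3^8 · (-3)^4 = 495 · 6561 · 81 = 263063295.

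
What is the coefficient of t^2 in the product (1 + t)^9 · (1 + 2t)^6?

Coefficient of t^2 = Σ_{j} C(9,j)·1^j·C(6,2-j)·2^(2-j) for j from 0 to 2.
= 60 + 108 + 36 = 204.

204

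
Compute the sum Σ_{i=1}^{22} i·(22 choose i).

46137344

Since i·C(22,i) = 22·C(21,i−1), the sum is 22·2^21 = 22·2097152 = 46137344.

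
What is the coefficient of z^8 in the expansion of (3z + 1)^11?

The general term is C(11,j)·(3z)^j·(1)^(11-j); the z^8 term has j = 8.
C(11,8) = 165.
Coefficient = C(11,8) · 3^8 = 165 · 6561 = 1082565.

1082565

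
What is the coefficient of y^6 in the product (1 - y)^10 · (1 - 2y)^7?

Coefficient of y^6 = Σ_{j} C(10,j)·(-1)^j·C(7,6-j)·(-2)^(6-j) for j from 0 to 6.
= 448 + 6720 + 25200 + 33600 + 17640 + 3528 + 210 = 87346.

87346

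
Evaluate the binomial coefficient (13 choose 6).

1716

C(13,6) = (13·12·11·10·9·8) / 6! = 1235520 / 720 = 1716.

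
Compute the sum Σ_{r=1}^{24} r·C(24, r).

201326592

Since r·C(24,r) = 24·C(23,r−1), the sum is 24·2^23 = 24·8388608 = 201326592.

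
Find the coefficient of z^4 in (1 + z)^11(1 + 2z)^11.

Coefficient of z^4 = Σ_{j} C(11,j)·1^j·C(11,4-j)·2^(4-j) for j from 0 to 4.
= 5280 + 14520 + 12100 + 3630 + 330 = 35860.

35860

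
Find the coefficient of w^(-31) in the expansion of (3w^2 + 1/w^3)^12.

36

General term: C(12,j)·(3w^2)^j·(1/w^3)^(12-j), with w-exponent 2j − 3(12−j) = 5j − 36.
Set 5j − 36 = -31: j = 1.
C(12,1) = 12; 3^1 = 3; 1^11 = 1.
Coefficient = 12 · 3 · 1 = 36.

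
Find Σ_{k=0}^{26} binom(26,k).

The entries of row 26 sum to 2^26 = 67108864.

67108864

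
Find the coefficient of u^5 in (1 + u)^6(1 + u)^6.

(1 + u)^6(1 + u)^6 = (1 + u)^12, so the coefficient of u^5 is C(12,5)·1^5 = 792·1 = 792.

792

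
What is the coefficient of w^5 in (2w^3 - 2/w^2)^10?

General term: C(10,j)·(2w^3)^j·(-2/w^2)^(10-j), with w-exponent 3j − 2(10−j) = 5j − 20.
Set 5j − 20 = 5: j = 5.
C(10,5) = 252; 2^5 = 32; (-2)^5 = -32.
Coefficient = 252 · 32 · (-32) = -258048.

-258048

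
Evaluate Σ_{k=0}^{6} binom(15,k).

1 + 15 + 105 + 455 + 1365 + 3003 + 5005 = 9949.

9949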